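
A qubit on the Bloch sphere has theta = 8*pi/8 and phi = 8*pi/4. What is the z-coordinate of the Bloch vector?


theta = 3.1416, phi = 6.2832
r_z = cos(theta) = -1.0000

-1.0000


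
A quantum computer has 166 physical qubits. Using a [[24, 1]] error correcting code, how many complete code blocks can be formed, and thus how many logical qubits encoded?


Each code block uses 24 physical qubits for 1 logical qubit(s).
Number of complete blocks = floor(166 / 24) = 6
Logical qubits = 6 * 1
= 6

6


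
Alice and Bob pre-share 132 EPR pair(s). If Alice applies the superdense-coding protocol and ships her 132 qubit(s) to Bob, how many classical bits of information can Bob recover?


Superdense coding allows 2 classical bits per shared entangled pair.
132 pair(s) -> 2 * 132 = 264 classical bits

264


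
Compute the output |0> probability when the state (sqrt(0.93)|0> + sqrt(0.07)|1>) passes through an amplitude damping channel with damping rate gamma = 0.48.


For amplitude damping with parameter gamma on state sqrt(a)|0> + sqrt(b)|1>:
alpha^2 = 0.93, beta^2 = 0.07
P(|0>) = alpha^2 + gamma * beta^2
= 0.93 + 0.48 * 0.07
= 0.93 + 0.0336
= 0.9636

0.9636


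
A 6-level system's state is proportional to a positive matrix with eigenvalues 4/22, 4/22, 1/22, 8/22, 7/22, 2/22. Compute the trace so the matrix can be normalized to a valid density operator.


tr(M) = sum of eigenvalues
= 4/22 + 4/22 + 1/22 + 8/22 + 7/22 + 2/22
= 26/22
= 1.1818

1.1818


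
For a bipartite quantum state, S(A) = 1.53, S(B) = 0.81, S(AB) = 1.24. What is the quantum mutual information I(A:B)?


I(A:B) = S(A) + S(B) - S(AB)
= 1.53 + 0.81 - 1.24
= 1.1000

1.1000


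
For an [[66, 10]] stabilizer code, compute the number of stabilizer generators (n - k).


For an [[n,k]] stabilizer code:
Number of stabilizer generators = n - k
= 66 - 10
= 56

56


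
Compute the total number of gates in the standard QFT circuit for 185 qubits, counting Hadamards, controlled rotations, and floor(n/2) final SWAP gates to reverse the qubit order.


Hadamard gates: 185
Controlled rotations: n*(n-1)/2 = 185*184/2 = 17020
SWAP gates: floor(n/2) = floor(185/2) = 92
Total = 185 + 17020 + 92
= 17297

17297


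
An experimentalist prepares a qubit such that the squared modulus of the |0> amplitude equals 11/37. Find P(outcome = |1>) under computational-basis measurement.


|alpha|^2 = 11/37 = 0.2973
|beta|^2 = 1 - 11/37 = 26/37 = 0.7027
P(|1>) = |beta|^2 = 0.7027

0.7027


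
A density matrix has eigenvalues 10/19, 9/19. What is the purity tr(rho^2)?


tr(rho^2) = sum of eigenvalues squared
= (10/19)^2 + (9/19)^2
= (100 + 81) / 361
= 181/361
= 0.5014

0.5014


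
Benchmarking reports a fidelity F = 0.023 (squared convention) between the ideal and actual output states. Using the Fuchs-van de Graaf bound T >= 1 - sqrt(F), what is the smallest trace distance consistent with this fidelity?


Fuchs-van de Graaf (squared-fidelity convention): 1 - sqrt(F) <= T <= sqrt(1 - F).
Lower bound: T >= 1 - sqrt(F)
sqrt(F) = sqrt(0.023) = 0.1517
T >= 1 - 0.1517
T >= 0.8483

0.8483


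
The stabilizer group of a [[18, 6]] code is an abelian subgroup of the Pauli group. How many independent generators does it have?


For an [[n,k]] stabilizer code:
Number of stabilizer generators = n - k
= 18 - 6
= 12

12


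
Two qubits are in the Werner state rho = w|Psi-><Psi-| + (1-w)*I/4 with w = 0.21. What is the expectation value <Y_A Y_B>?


|Psi-> = (|01> - |10>)/sqrt(2)
For the pure Bell state, <Y_A Y_B> = -1 (Bell-state Pauli correlator).
The maximally-mixed part I/4 has tr(I/4 * P tensor P) = 0 for any traceless Pauli P.
So <Y_A Y_B>_rho = w * (-1) + (1 - w) * 0
= 0.21 * (-1)
= -0.2100

-0.2100


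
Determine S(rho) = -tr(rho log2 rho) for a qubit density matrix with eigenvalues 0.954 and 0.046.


S = -p*log2(p) - (1-p)*log2(1-p)
p = 0.9540, 1-p = 0.0460
= -0.9540 * log2(0.9540) - 0.0460 * log2(0.0460)
= -(-0.0648) - (-0.2043)
= 0.2692

0.2692


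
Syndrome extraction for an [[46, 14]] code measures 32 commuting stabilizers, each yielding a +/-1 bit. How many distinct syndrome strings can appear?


Each stabilizer generator gives a binary (+1 or -1) measurement outcome.
With 32 independent generators:
Total syndromes = 2^32
= 4294967296

4294967296


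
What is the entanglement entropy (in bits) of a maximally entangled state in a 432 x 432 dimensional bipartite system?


For a maximally entangled state in d x d:
S = log2(d) = log2(432)
= 8.7549

8.7549


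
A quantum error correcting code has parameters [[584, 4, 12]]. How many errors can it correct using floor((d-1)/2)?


Code parameters: [[584, 4, 12]], distance d = 12.
Number of correctable errors = floor((d-1)/2)
= floor((12 - 1)/2)
= floor(11/2)
= 5

5


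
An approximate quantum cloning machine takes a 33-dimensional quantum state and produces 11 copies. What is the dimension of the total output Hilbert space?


Output space = H^(tensor 11) where dim(H) = 33
dim = 33^11
= 1089 (after 2 factors)
= 35937 (after 3 factors)
= 1185921 (after 4 factors)
= 39135393 (after 5 factors)
= 1291467969 (after 6 factors)
= 42618442977 (after 7 factors)
= 1406408618241 (after 8 factors)
= 46411484401953 (after 9 factors)
= 1531578985264449 (after 10 factors)
= 50542106513726817 (after 11 factors)
= 50542106513726817

50542106513726817


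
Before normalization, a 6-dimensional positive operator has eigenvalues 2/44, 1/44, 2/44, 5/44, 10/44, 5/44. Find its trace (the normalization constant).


tr(M) = sum of eigenvalues
= 2/44 + 1/44 + 2/44 + 5/44 + 10/44 + 5/44
= 25/44
= 0.5682

0.5682


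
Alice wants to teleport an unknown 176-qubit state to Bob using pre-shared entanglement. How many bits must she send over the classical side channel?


Quantum teleportation requires 2 classical bits per qubit teleported.
176 qubit(s) -> 2 * 176 = 352 classical bits

352


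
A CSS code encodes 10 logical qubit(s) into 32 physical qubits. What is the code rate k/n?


Code rate R = k/n
= 10/32
= 0.3125

0.3125


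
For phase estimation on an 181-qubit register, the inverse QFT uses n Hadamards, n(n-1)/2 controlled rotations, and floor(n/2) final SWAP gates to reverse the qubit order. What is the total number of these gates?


Hadamard gates: 181
Controlled rotations: n*(n-1)/2 = 181*180/2 = 16290
SWAP gates: floor(n/2) = floor(181/2) = 90
Total = 181 + 16290 + 90
= 16561

16561


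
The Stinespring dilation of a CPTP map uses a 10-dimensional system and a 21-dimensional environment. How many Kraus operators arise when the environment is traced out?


Tracing out the environment in an orthonormal basis {|i>_E} gives Kraus operators K_i = <i|_E U |0>_E.
Number of Kraus operators = dim(H_env) = d_env
= 21

21


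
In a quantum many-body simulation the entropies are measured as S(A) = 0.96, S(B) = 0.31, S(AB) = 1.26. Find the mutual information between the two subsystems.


I(A:B) = S(A) + S(B) - S(AB)
= 0.96 + 0.31 - 1.26
= 0.0100

0.0100


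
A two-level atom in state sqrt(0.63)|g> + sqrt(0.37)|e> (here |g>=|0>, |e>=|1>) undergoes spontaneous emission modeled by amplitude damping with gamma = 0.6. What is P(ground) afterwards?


For amplitude damping with parameter gamma on state sqrt(a)|0> + sqrt(b)|1>:
alpha^2 = 0.63, beta^2 = 0.37
P(|0>) = alpha^2 + gamma * beta^2
= 0.63 + 0.6 * 0.37
= 0.63 + 0.2220
= 0.8520

0.8520


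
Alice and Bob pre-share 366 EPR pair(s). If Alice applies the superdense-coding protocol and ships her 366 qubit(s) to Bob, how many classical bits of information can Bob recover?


Superdense coding allows 2 classical bits per shared entangled pair.
366 pair(s) -> 2 * 366 = 732 classical bits

732


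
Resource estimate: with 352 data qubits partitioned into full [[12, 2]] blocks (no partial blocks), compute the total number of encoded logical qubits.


Each code block uses 12 physical qubits for 2 logical qubit(s).
Number of complete blocks = floor(352 / 12) = 29
Logical qubits = 29 * 2
= 58

58


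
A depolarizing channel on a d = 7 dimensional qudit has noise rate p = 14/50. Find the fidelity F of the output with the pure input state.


F = (1-p) + p/d
= (1 - 0.2800) + 0.2800/7
= 0.7200 + 0.0400
= 0.7600

0.7600


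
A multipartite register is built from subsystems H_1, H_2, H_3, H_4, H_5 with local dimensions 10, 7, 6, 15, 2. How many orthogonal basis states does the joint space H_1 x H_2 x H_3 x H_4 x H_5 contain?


dim(H_1 x H_2 x H_3 x H_4 x H_5) = 10 * 7 * 6 * 15 * 2
= 70 * 6 * 15 * 2
= 420 * 15 * 2
= 6300 * 2
= 12600

12600


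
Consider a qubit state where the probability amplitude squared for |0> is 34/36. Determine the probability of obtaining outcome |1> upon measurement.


|alpha|^2 = 34/36 = 0.9444
|beta|^2 = 1 - 34/36 = 2/36 = 0.0556
P(|1>) = |beta|^2 = 0.0556

0.0556


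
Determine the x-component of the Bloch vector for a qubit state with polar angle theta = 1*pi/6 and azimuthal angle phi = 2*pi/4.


theta = 0.5236, phi = 1.5708
r_x = sin(theta)*cos(phi) = 0.5000 * 0.0000
r_x = 0.0000

0.0000


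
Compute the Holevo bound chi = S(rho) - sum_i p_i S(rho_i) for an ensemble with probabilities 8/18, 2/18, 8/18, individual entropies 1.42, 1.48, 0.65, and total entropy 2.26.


chi = S(rho) - sum_i p_i * S(rho_i)
Weighted entropy = 8/18 * 1.42 + 2/18 * 1.48 + 8/18 * 0.65
= 1.0844
chi = 2.26 - 1.0844
= 1.1756

1.1756


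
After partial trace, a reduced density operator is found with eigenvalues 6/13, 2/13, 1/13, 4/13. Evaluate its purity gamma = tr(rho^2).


tr(rho^2) = sum of eigenvalues squared
= (6/13)^2 + (2/13)^2 + (1/13)^2 + (4/13)^2
= (36 + 4 + 1 + 16) / 169
= 57/169
= 0.3373

0.3373


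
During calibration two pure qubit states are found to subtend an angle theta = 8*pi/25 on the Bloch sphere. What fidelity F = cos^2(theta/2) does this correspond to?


For states separated by angle theta on Bloch sphere:
F = cos^2(theta/2)
theta = 8*pi/25 = 1.0053
theta/2 = 0.5027
cos(theta/2) = 0.8763
F = 0.7679

0.7679


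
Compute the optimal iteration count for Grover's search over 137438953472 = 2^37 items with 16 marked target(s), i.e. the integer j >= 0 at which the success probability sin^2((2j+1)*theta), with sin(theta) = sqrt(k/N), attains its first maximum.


After j Grover iterations the success probability is P(j) = sin^2((2j+1)*theta), where sin(theta) = sqrt(k/N).
N = 2^37 = 137438953472, k = 16
sin(theta) = sqrt(k/N) = 1.078959322e-05
theta = arcsin(sqrt(k/N)) = 1.078959322e-05 rad
P(j) reaches its first maximum when (2j+1)*theta is as close as possible to pi/2, i.e. j = round(pi/(4*theta) - 1/2).
pi/(4*theta) - 1/2 = 72791.6941
(For comparison, the common estimate pi/4 * sqrt(N/k) = 72792.1941; the exact maximiser is used here.)
Optimal iterations = 72792

72792


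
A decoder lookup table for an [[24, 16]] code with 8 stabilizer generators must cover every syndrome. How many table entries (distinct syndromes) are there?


Each stabilizer generator gives a binary (+1 or -1) measurement outcome.
With 8 independent generators:
Total syndromes = 2^8
= 256

256


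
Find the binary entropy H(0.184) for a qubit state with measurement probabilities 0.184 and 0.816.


S = -p*log2(p) - (1-p)*log2(1-p)
p = 0.1840, 1-p = 0.8160
= -0.1840 * log2(0.1840) - 0.8160 * log2(0.8160)
= -(-0.4494) - (-0.2394)
= 0.6887

0.6887


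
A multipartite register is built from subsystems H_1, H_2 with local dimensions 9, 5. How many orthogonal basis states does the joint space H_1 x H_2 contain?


dim(H_1 x H_2) = 9 * 5
= 45

45


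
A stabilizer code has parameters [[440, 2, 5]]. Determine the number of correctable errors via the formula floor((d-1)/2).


Code parameters: [[440, 2, 5]], distance d = 5.
Number of correctable errors = floor((d-1)/2)
= floor((5 - 1)/2)
= floor(4/2)
= 2

2


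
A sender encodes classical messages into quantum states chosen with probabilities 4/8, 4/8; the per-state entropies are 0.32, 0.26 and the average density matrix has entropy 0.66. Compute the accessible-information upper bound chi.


chi = S(rho) - sum_i p_i * S(rho_i)
Weighted entropy = 4/8 * 0.32 + 4/8 * 0.26
= 0.2900
chi = 0.66 - 0.2900
= 0.3700

0.3700


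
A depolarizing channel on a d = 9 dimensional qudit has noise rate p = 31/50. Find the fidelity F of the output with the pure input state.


F = (1-p) + p/d
= (1 - 0.6200) + 0.6200/9
= 0.3800 + 0.0689
= 0.4489

0.4489


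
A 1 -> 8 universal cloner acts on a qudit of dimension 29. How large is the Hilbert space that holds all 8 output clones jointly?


Output space = H^(tensor 8) where dim(H) = 29
dim = 29^8
= 841 (after 2 factors)
= 24389 (after 3 factors)
= 707281 (after 4 factors)
= 20511149 (after 5 factors)
= 594823321 (after 6 factors)
= 17249876309 (after 7 factors)
= 500246412961 (after 8 factors)
= 500246412961

500246412961


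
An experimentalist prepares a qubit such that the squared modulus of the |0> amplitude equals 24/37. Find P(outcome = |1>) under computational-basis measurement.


|alpha|^2 = 24/37 = 0.6486
|beta|^2 = 1 - 24/37 = 13/37 = 0.3514
P(|1>) = |beta|^2 = 0.3514

0.3514


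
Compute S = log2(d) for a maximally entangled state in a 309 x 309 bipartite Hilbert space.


For a maximally entangled state in d x d:
S = log2(d) = log2(309)
= 8.2715

8.2715


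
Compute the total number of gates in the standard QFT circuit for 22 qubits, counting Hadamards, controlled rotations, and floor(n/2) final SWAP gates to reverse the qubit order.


Hadamard gates: 22
Controlled rotations: n*(n-1)/2 = 22*21/2 = 231
SWAP gates: floor(n/2) = floor(22/2) = 11
Total = 22 + 231 + 11
= 264

264


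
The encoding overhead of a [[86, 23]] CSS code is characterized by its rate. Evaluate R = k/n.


Code rate R = k/n
= 23/86
= 0.2674

0.2674


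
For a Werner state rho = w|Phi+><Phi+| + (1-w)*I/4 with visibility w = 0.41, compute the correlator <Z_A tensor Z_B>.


|Phi+> = (|00> + |11>)/sqrt(2)
For the pure Bell state, <Z_A Z_B> = +1 (Bell-state Pauli correlator).
The maximally-mixed part I/4 has tr(I/4 * P tensor P) = 0 for any traceless Pauli P.
So <Z_A Z_B>_rho = w * (+1) + (1 - w) * 0
= 0.41 * (+1)
= 0.4100

0.4100


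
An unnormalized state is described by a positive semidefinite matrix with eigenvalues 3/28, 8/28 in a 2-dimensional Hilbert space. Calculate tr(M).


tr(M) = sum of eigenvalues
= 3/28 + 8/28
= 11/28
= 0.3929

0.3929


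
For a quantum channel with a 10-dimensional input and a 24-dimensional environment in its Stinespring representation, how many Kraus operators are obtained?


Tracing out the environment in an orthonormal basis {|i>_E} gives Kraus operators K_i = <i|_E U |0>_E.
Number of Kraus operators = dim(H_env) = d_env
= 24

24


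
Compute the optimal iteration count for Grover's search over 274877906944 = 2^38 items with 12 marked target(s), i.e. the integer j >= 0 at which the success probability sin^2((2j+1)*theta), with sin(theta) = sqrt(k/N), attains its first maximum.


After j Grover iterations the success probability is P(j) = sin^2((2j+1)*theta), where sin(theta) = sqrt(k/N).
N = 2^38 = 274877906944, k = 12
sin(theta) = sqrt(k/N) = 6.60724948e-06
theta = arcsin(sqrt(k/N)) = 6.60724948e-06 rad
P(j) reaches its first maximum when (2j+1)*theta is as close as possible to pi/2, i.e. j = round(pi/(4*theta) - 1/2).
pi/(4*theta) - 1/2 = 118868.6551
(For comparison, the common estimate pi/4 * sqrt(N/k) = 118869.1551; the exact maximiser is used here.)
Optimal iterations = 118869

118869


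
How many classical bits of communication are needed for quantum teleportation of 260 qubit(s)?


Quantum teleportation requires 2 classical bits per qubit teleported.
260 qubit(s) -> 2 * 260 = 520 classical bits

520


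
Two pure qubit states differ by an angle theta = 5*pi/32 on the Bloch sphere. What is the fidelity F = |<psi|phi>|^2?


For states separated by angle theta on Bloch sphere:
F = cos^2(theta/2)
theta = 5*pi/32 = 0.4909
theta/2 = 0.2454
cos(theta/2) = 0.9700
F = 0.9410

0.9410


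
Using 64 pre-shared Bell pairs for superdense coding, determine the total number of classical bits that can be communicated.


Superdense coding allows 2 classical bits per shared entangled pair.
64 pair(s) -> 2 * 64 = 128 classical bits

128


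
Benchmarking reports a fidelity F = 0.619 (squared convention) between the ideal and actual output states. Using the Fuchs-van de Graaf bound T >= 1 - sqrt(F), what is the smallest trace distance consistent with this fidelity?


Fuchs-van de Graaf (squared-fidelity convention): 1 - sqrt(F) <= T <= sqrt(1 - F).
Lower bound: T >= 1 - sqrt(F)
sqrt(F) = sqrt(0.619) = 0.7868
T >= 1 - 0.7868
T >= 0.2132

0.2132


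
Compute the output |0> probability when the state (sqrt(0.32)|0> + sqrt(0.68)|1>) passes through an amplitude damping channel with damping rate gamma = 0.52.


For amplitude damping with parameter gamma on state sqrt(a)|0> + sqrt(b)|1>:
alpha^2 = 0.32, beta^2 = 0.68
P(|0>) = alpha^2 + gamma * beta^2
= 0.32 + 0.52 * 0.68
= 0.32 + 0.3536
= 0.6736

0.6736


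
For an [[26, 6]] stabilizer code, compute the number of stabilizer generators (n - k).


For an [[n,k]] stabilizer code:
Number of stabilizer generators = n - k
= 26 - 6
= 20

20


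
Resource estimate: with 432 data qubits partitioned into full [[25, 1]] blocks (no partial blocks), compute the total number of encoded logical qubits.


Each code block uses 25 physical qubits for 1 logical qubit(s).
Number of complete blocks = floor(432 / 25) = 17
Logical qubits = 17 * 1
= 17

17


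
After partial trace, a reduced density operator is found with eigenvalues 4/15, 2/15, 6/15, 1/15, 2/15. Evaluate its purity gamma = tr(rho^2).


tr(rho^2) = sum of eigenvalues squared
= (4/15)^2 + (2/15)^2 + (6/15)^2 + (1/15)^2 + (2/15)^2
= (16 + 4 + 36 + 1 + 4) / 225
= 61/225
= 0.2711

0.2711


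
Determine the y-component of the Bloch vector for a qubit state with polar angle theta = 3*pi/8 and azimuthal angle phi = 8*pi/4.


theta = 1.1781, phi = 6.2832
r_y = sin(theta)*sin(phi) = 0.9239 * 0.0000
r_y = 0.0000

0.0000


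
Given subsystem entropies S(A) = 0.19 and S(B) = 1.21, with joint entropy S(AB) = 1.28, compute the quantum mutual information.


I(A:B) = S(A) + S(B) - S(AB)
= 0.19 + 1.21 - 1.28
= 0.1200

0.1200


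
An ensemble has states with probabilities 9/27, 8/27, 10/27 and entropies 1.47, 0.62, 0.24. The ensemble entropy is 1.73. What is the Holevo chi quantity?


chi = S(rho) - sum_i p_i * S(rho_i)
Weighted entropy = 9/27 * 1.47 + 8/27 * 0.62 + 10/27 * 0.24
= 0.7626
chi = 1.73 - 0.7626
= 0.9674

0.9674


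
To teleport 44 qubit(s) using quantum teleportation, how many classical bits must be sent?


Quantum teleportation requires 2 classical bits per qubit teleported.
44 qubit(s) -> 2 * 44 = 88 classical bits

88


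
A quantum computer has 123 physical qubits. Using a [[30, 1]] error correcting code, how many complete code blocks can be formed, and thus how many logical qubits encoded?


Each code block uses 30 physical qubits for 1 logical qubit(s).
Number of complete blocks = floor(123 / 30) = 4
Logical qubits = 4 * 1
= 4

4


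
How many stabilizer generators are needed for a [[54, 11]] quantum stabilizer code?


For an [[n,k]] stabilizer code:
Number of stabilizer generators = n - k
= 54 - 11
= 43

43


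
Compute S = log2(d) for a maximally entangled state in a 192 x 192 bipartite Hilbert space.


For a maximally entangled state in d x d:
S = log2(d) = log2(192)
= 7.5850

7.5850


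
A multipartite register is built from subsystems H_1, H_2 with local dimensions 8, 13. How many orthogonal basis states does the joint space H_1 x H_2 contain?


dim(H_1 x H_2) = 8 * 13
= 104

104


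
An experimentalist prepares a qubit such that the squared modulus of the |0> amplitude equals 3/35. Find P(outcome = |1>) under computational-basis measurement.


|alpha|^2 = 3/35 = 0.0857
|beta|^2 = 1 - 3/35 = 32/35 = 0.9143
P(|1>) = |beta|^2 = 0.9143

0.9143


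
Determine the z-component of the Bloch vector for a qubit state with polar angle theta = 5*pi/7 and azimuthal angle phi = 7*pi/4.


theta = 2.2440, phi = 5.4978
r_z = cos(theta) = -0.6235

-0.6235


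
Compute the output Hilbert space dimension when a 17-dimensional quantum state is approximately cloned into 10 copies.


Output space = H^(tensor 10) where dim(H) = 17
dim = 17^10
= 289 (after 2 factors)
= 4913 (after 3 factors)
= 83521 (after 4 factors)
= 1419857 (after 5 factors)
= 24137569 (after 6 factors)
= 410338673 (after 7 factors)
= 6975757441 (after 8 factors)
= 118587876497 (after 9 factors)
= 2015993900449 (after 10 factors)
= 2015993900449

2015993900449


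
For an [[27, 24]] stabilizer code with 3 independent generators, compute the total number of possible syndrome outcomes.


Each stabilizer generator gives a binary (+1 or -1) measurement outcome.
With 3 independent generators:
Total syndromes = 2^3
= 8

8


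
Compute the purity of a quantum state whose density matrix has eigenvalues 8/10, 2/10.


tr(rho^2) = sum of eigenvalues squared
= (8/10)^2 + (2/10)^2
= (64 + 4) / 100
= 68/100
= 0.6800

0.6800


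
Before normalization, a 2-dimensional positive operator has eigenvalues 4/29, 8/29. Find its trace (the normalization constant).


tr(M) = sum of eigenvalues
= 4/29 + 8/29
= 12/29
= 0.4138

0.4138


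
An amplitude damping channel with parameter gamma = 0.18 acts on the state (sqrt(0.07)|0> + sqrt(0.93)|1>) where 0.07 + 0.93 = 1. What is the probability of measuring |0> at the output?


For amplitude damping with parameter gamma on state sqrt(a)|0> + sqrt(b)|1>:
alpha^2 = 0.07, beta^2 = 0.93
P(|0>) = alpha^2 + gamma * beta^2
= 0.07 + 0.18 * 0.93
= 0.07 + 0.1674
= 0.2374

0.2374


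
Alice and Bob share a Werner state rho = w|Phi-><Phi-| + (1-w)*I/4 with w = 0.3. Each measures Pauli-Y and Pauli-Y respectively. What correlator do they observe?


|Phi-> = (|00> - |11>)/sqrt(2)
For the pure Bell state, <Y_A Y_B> = +1 (Bell-state Pauli correlator).
The maximally-mixed part I/4 has tr(I/4 * P tensor P) = 0 for any traceless Pauli P.
So <Y_A Y_B>_rho = w * (+1) + (1 - w) * 0
= 0.3 * (+1)
= 0.3000

0.3000


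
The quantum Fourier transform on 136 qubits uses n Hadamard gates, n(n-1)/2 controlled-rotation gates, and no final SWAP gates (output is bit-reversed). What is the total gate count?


Hadamard gates: 136
Controlled rotations: n*(n-1)/2 = 136*135/2 = 9180
SWAP gates: 0 (omitted)
Total = 136 + 9180
= 9316

9316


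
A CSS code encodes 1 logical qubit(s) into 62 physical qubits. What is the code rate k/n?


Code rate R = k/n
= 1/62
= 0.0161

0.0161


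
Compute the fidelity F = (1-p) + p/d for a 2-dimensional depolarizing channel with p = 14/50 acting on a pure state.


F = (1-p) + p/d
= (1 - 0.2800) + 0.2800/2
= 0.7200 + 0.1400
= 0.8600

0.8600


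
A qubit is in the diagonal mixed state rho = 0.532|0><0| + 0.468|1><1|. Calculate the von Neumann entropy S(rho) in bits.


S = -p*log2(p) - (1-p)*log2(1-p)
p = 0.5320, 1-p = 0.4680
= -0.5320 * log2(0.5320) - 0.4680 * log2(0.4680)
= -(-0.4844) - (-0.5127)
= 0.9970

0.9970


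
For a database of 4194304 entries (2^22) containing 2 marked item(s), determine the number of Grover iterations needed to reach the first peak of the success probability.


After j Grover iterations the success probability is P(j) = sin^2((2j+1)*theta), where sin(theta) = sqrt(k/N).
N = 2^22 = 4194304, k = 2
sin(theta) = sqrt(k/N) = 0.000690533966
theta = arcsin(sqrt(k/N)) = 0.0006905340209 rad
P(j) reaches its first maximum when (2j+1)*theta is as close as possible to pi/2, i.e. j = round(pi/(4*theta) - 1/2).
pi/(4*theta) - 1/2 = 1136.8779
(For comparison, the common estimate pi/4 * sqrt(N/k) = 1137.3780; the exact maximiser is used here.)
Optimal iterations = 1137

1137


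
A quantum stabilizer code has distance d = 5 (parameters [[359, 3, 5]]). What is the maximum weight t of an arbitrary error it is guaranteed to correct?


Code parameters: [[359, 3, 5]], distance d = 5.
Number of correctable errors = floor((d-1)/2)
= floor((5 - 1)/2)
= floor(4/2)
= 2

2


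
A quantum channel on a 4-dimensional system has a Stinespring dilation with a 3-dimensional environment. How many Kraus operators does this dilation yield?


Tracing out the environment in an orthonormal basis {|i>_E} gives Kraus operators K_i = <i|_E U |0>_E.
Number of Kraus operators = dim(H_env) = d_env
= 3

3


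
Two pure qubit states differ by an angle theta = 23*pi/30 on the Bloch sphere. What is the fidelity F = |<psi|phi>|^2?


For states separated by angle theta on Bloch sphere:
F = cos^2(theta/2)
theta = 23*pi/30 = 2.4086
theta/2 = 1.2043
cos(theta/2) = 0.3584
F = 0.1284

0.1284


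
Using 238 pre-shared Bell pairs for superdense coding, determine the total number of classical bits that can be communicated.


Superdense coding allows 2 classical bits per shared entangled pair.
238 pair(s) -> 2 * 238 = 476 classical bits

476


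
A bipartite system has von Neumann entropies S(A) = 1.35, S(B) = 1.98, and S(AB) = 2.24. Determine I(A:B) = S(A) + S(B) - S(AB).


I(A:B) = S(A) + S(B) - S(AB)
= 1.35 + 1.98 - 2.24
= 1.0900

1.0900


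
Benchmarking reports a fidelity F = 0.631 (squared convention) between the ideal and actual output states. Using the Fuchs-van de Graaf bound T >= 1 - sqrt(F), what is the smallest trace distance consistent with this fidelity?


Fuchs-van de Graaf (squared-fidelity convention): 1 - sqrt(F) <= T <= sqrt(1 - F).
Lower bound: T >= 1 - sqrt(F)
sqrt(F) = sqrt(0.631) = 0.7944
T >= 1 - 0.7944
T >= 0.2056

0.2056


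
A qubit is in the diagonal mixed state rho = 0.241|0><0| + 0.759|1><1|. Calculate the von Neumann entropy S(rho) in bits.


S = -p*log2(p) - (1-p)*log2(1-p)
p = 0.2410, 1-p = 0.7590
= -0.2410 * log2(0.2410) - 0.7590 * log2(0.7590)
= -(-0.4947) - (-0.3020)
= 0.7967

0.7967


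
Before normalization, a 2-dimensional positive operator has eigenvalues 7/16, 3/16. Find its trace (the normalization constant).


tr(M) = sum of eigenvalues
= 7/16 + 3/16
= 10/16
= 0.6250

0.6250


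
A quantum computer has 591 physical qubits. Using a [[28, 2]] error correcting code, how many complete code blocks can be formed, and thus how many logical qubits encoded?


Each code block uses 28 physical qubits for 2 logical qubit(s).
Number of complete blocks = floor(591 / 28) = 21
Logical qubits = 21 * 2
= 42

42


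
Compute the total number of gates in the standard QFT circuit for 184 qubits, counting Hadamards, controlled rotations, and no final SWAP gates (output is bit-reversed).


Hadamard gates: 184
Controlled rotations: n*(n-1)/2 = 184*183/2 = 16836
SWAP gates: 0 (omitted)
Total = 184 + 16836
= 17020

17020


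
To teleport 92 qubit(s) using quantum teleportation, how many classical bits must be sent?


Quantum teleportation requires 2 classical bits per qubit teleported.
92 qubit(s) -> 2 * 92 = 184 classical bits

184


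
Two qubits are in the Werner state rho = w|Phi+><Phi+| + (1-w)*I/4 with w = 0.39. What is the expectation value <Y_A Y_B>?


|Phi+> = (|00> + |11>)/sqrt(2)
For the pure Bell state, <Y_A Y_B> = -1 (Bell-state Pauli correlator).
The maximally-mixed part I/4 has tr(I/4 * P tensor P) = 0 for any traceless Pauli P.
So <Y_A Y_B>_rho = w * (-1) + (1 - w) * 0
= 0.39 * (-1)
= -0.3900

-0.3900


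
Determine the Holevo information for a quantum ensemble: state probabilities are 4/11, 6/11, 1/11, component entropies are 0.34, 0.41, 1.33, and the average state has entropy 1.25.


chi = S(rho) - sum_i p_i * S(rho_i)
Weighted entropy = 4/11 * 0.34 + 6/11 * 0.41 + 1/11 * 1.33
= 0.4682
chi = 1.25 - 0.4682
= 0.7818

0.7818


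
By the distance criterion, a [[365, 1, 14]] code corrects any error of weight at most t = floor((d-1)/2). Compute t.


Code parameters: [[365, 1, 14]], distance d = 14.
Number of correctable errors = floor((d-1)/2)
= floor((14 - 1)/2)
= floor(13/2)
= 6

6


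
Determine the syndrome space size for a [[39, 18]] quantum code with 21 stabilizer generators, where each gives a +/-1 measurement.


Each stabilizer generator gives a binary (+1 or -1) measurement outcome.
With 21 independent generators:
Total syndromes = 2^21
= 2097152

2097152


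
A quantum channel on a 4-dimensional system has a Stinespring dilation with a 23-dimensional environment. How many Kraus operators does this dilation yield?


Tracing out the environment in an orthonormal basis {|i>_E} gives Kraus operators K_i = <i|_E U |0>_E.
Number of Kraus operators = dim(H_env) = d_env
= 23

23


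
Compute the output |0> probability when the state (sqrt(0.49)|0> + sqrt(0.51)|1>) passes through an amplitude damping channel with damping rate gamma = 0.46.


For amplitude damping with parameter gamma on state sqrt(a)|0> + sqrt(b)|1>:
alpha^2 = 0.49, beta^2 = 0.51
P(|0>) = alpha^2 + gamma * beta^2
= 0.49 + 0.46 * 0.51
= 0.49 + 0.2346
= 0.7246

0.7246


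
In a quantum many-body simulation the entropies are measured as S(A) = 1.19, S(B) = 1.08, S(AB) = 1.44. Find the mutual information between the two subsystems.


I(A:B) = S(A) + S(B) - S(AB)
= 1.19 + 1.08 - 1.44
= 0.8300

0.8300


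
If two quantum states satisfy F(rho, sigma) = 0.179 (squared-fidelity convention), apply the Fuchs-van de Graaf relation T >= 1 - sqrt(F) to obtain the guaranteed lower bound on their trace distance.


Fuchs-van de Graaf (squared-fidelity convention): 1 - sqrt(F) <= T <= sqrt(1 - F).
Lower bound: T >= 1 - sqrt(F)
sqrt(F) = sqrt(0.179) = 0.4231
T >= 1 - 0.4231
T >= 0.5769

0.5769


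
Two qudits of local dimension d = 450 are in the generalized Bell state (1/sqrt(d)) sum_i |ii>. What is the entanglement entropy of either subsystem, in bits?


For a maximally entangled state in d x d:
S = log2(d) = log2(450)
= 8.8138

8.8138


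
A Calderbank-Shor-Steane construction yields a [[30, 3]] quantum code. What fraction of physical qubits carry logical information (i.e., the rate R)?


Code rate R = k/n
= 3/30
= 0.1000

0.1000


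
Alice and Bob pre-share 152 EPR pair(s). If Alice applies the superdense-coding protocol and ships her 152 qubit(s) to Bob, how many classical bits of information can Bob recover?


Superdense coding allows 2 classical bits per shared entangled pair.
152 pair(s) -> 2 * 152 = 304 classical bits

304


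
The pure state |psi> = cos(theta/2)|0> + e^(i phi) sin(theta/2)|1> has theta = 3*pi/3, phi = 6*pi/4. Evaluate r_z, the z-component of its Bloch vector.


theta = 3.1416, phi = 4.7124
r_z = cos(theta) = -1.0000

-1.0000


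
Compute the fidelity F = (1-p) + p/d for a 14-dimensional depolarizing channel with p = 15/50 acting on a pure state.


F = (1-p) + p/d
= (1 - 0.3000) + 0.3000/14
= 0.7000 + 0.0214
= 0.7214

0.7214


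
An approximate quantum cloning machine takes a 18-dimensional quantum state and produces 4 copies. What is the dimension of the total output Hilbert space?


Output space = H^(tensor 4) where dim(H) = 18
dim = 18^4
= 324 (after 2 factors)
= 5832 (after 3 factors)
= 104976 (after 4 factors)
= 104976

104976


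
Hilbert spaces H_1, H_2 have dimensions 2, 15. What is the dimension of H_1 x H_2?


dim(H_1 x H_2) = 2 * 15
= 30

30


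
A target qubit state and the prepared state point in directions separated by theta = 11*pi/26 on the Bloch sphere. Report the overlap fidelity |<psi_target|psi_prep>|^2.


For states separated by angle theta on Bloch sphere:
F = cos^2(theta/2)
theta = 11*pi/26 = 1.3291
theta/2 = 0.6646
cos(theta/2) = 0.7872
F = 0.6197

0.6197


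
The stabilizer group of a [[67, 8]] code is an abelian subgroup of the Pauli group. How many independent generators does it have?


For an [[n,k]] stabilizer code:
Number of stabilizer generators = n - k
= 67 - 8
= 59

59


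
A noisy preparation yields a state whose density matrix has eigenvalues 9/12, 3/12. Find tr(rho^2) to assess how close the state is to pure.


tr(rho^2) = sum of eigenvalues squared
= (9/12)^2 + (3/12)^2
= (81 + 9) / 144
= 90/144
= 0.6250

0.6250


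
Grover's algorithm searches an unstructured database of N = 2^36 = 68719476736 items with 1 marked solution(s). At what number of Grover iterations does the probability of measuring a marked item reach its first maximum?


After j Grover iterations the success probability is P(j) = sin^2((2j+1)*theta), where sin(theta) = sqrt(k/N).
N = 2^36 = 68719476736, k = 1
sin(theta) = sqrt(k/N) = 3.814697266e-06
theta = arcsin(sqrt(k/N)) = 3.814697266e-06 rad
P(j) reaches its first maximum when (2j+1)*theta is as close as possible to pi/2, i.e. j = round(pi/(4*theta) - 1/2).
pi/(4*theta) - 1/2 = 205886.9161
(For comparison, the common estimate pi/4 * sqrt(N/k) = 205887.4161; the exact maximiser is used here.)
Optimal iterations = 205887

205887


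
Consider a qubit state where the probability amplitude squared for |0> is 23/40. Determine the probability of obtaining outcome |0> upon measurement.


|alpha|^2 = 23/40 = 0.5750
|beta|^2 = 1 - 23/40 = 17/40 = 0.4250
P(|0>) = |alpha|^2 = 0.5750

0.5750


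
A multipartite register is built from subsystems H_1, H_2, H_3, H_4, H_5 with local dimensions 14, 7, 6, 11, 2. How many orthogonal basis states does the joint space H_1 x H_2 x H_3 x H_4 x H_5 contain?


dim(H_1 x H_2 x H_3 x H_4 x H_5) = 14 * 7 * 6 * 11 * 2
= 98 * 6 * 11 * 2
= 588 * 11 * 2
= 6468 * 2
= 12936

12936


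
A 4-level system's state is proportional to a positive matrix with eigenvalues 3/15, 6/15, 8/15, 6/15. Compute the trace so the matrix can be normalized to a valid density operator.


tr(M) = sum of eigenvalues
= 3/15 + 6/15 + 8/15 + 6/15
= 23/15
= 1.5333

1.5333


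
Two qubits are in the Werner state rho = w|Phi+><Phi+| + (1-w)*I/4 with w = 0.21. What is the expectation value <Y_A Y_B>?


|Phi+> = (|00> + |11>)/sqrt(2)
For the pure Bell state, <Y_A Y_B> = -1 (Bell-state Pauli correlator).
The maximally-mixed part I/4 has tr(I/4 * P tensor P) = 0 for any traceless Pauli P.
So <Y_A Y_B>_rho = w * (-1) + (1 - w) * 0
= 0.21 * (-1)
= -0.2100

-0.2100


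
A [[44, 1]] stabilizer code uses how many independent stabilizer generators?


For an [[n,k]] stabilizer code:
Number of stabilizer generators = n - k
= 44 - 1
= 43

43


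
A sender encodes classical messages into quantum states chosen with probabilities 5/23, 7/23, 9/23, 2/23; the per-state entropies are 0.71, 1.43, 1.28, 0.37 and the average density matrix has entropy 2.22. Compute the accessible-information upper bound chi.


chi = S(rho) - sum_i p_i * S(rho_i)
Weighted entropy = 5/23 * 0.71 + 7/23 * 1.43 + 9/23 * 1.28 + 2/23 * 0.37
= 1.1226
chi = 2.22 - 1.1226
= 1.0974

1.0974


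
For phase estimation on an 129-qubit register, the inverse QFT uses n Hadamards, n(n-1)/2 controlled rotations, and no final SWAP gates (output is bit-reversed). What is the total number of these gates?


Hadamard gates: 129
Controlled rotations: n*(n-1)/2 = 129*128/2 = 8256
SWAP gates: 0 (omitted)
Total = 129 + 8256
= 8385

8385


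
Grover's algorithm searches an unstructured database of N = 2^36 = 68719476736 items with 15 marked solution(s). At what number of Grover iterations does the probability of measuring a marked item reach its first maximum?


After j Grover iterations the success probability is P(j) = sin^2((2j+1)*theta), where sin(theta) = sqrt(k/N).
N = 2^36 = 68719476736, k = 15
sin(theta) = sqrt(k/N) = 1.477425898e-05
theta = arcsin(sqrt(k/N)) = 1.477425898e-05 rad
P(j) reaches its first maximum when (2j+1)*theta is as close as possible to pi/2, i.e. j = round(pi/(4*theta) - 1/2).
pi/(4*theta) - 1/2 = 53159.4023
(For comparison, the common estimate pi/4 * sqrt(N/k) = 53159.9023; the exact maximiser is used here.)
Optimal iterations = 53159

53159


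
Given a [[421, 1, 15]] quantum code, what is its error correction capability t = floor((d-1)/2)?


Code parameters: [[421, 1, 15]], distance d = 15.
Number of correctable errors = floor((d-1)/2)
= floor((15 - 1)/2)
= floor(14/2)
= 7

7


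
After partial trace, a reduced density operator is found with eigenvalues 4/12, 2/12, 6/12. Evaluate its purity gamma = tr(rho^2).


tr(rho^2) = sum of eigenvalues squared
= (4/12)^2 + (2/12)^2 + (6/12)^2
= (16 + 4 + 36) / 144
= 56/144
= 0.3889

0.3889


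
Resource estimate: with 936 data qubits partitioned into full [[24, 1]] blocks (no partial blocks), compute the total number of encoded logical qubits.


Each code block uses 24 physical qubits for 1 logical qubit(s).
Number of complete blocks = floor(936 / 24) = 39
Logical qubits = 39 * 1
= 39

39


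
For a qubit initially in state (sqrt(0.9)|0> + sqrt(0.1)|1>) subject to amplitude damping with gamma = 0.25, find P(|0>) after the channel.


For amplitude damping with parameter gamma on state sqrt(a)|0> + sqrt(b)|1>:
alpha^2 = 0.9, beta^2 = 0.1
P(|0>) = alpha^2 + gamma * beta^2
= 0.9 + 0.25 * 0.1
= 0.9 + 0.0250
= 0.9250

0.9250


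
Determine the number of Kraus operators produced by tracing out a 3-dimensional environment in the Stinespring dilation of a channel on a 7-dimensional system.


Tracing out the environment in an orthonormal basis {|i>_E} gives Kraus operators K_i = <i|_E U |0>_E.
Number of Kraus operators = dim(H_env) = d_env
= 3

3


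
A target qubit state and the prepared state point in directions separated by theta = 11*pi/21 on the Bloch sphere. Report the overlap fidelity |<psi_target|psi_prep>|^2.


For states separated by angle theta on Bloch sphere:
F = cos^2(theta/2)
theta = 11*pi/21 = 1.6456
theta/2 = 0.8228
cos(theta/2) = 0.6802
F = 0.4626

0.4626


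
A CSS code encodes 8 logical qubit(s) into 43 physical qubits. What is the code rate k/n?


Code rate R = k/n
= 8/43
= 0.1860

0.1860


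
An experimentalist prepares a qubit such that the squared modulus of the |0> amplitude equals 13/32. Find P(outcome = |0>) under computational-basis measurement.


|alpha|^2 = 13/32 = 0.4062
|beta|^2 = 1 - 13/32 = 19/32 = 0.5938
P(|0>) = |alpha|^2 = 0.4062

0.4062


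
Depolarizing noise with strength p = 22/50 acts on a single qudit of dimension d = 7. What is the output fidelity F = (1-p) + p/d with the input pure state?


F = (1-p) + p/d
= (1 - 0.4400) + 0.4400/7
= 0.5600 + 0.0629
= 0.6229

0.6229


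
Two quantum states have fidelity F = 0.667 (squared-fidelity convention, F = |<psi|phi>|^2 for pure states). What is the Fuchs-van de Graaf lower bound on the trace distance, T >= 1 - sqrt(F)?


Fuchs-van de Graaf (squared-fidelity convention): 1 - sqrt(F) <= T <= sqrt(1 - F).
Lower bound: T >= 1 - sqrt(F)
sqrt(F) = sqrt(0.667) = 0.8167
T >= 1 - 0.8167
T >= 0.1833

0.1833


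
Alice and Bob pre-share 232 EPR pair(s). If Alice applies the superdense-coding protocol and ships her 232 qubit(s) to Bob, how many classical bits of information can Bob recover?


Superdense coding allows 2 classical bits per shared entangled pair.
232 pair(s) -> 2 * 232 = 464 classical bits

464


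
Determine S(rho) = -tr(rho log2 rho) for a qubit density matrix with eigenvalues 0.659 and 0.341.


S = -p*log2(p) - (1-p)*log2(1-p)
p = 0.6590, 1-p = 0.3410
= -0.6590 * log2(0.6590) - 0.3410 * log2(0.3410)
= -(-0.3965) - (-0.5293)
= 0.9258

0.9258


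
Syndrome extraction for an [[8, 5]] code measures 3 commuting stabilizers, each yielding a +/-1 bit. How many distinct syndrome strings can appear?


Each stabilizer generator gives a binary (+1 or -1) measurement outcome.
With 3 independent generators:
Total syndromes = 2^3
= 8

8


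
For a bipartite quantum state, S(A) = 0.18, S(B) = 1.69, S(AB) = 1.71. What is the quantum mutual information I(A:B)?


I(A:B) = S(A) + S(B) - S(AB)
= 0.18 + 1.69 - 1.71
= 0.1600

0.1600


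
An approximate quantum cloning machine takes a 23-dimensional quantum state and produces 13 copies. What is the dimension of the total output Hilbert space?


Output space = H^(tensor 13) where dim(H) = 23
dim = 23^13
= 529 (after 2 factors)
= 12167 (after 3 factors)
= 279841 (after 4 factors)
= 6436343 (after 5 factors)
= 148035889 (after 6 factors)
= 3404825447 (after 7 factors)
= 78310985281 (after 8 factors)
= 1801152661463 (after 9 factors)
= 41426511213649 (after 10 factors)
= 952809757913927 (after 11 factors)
= 21914624432020321 (after 12 factors)
= 504036361936467383 (after 13 factors)
= 504036361936467383

504036361936467383
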